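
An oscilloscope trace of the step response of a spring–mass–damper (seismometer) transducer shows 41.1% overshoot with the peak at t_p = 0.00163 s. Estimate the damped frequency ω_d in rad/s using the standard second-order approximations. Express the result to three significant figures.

t_p = π/ω_d, so ω_d = π/0.00163 = 1930 rad/s.

ω_d ≈ 1930 rad/s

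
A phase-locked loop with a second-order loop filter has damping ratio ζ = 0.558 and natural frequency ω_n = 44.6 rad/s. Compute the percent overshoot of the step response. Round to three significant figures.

%OS ≈ 12.1%

For an underdamped second-order system, %OS = 100·exp(−πζ/√(1−ζ²)).
πζ/√(1−ζ²) = π·0.558/√(1−0.311) = 2.112, so %OS = 100·e^(−2.112) = 12.1%.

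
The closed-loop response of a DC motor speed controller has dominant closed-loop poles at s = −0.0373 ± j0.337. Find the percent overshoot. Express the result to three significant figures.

|pole| = ω_n = √(0.0373² + 0.337²) = 0.339 rad/s; ζ = cos θ = σ/ω_n = 0.110.
Overshoot: exp(−π·0.110/√(1−0.110²)) = 0.706, i.e. 70.6%.

%OS ≈ 70.6%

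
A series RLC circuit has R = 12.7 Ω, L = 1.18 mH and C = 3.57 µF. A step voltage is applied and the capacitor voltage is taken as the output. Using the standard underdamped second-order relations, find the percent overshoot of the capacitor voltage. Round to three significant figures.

For a series RLC circuit (capacitor voltage as output), ω_n = 1/√(LC) = 1/√(1.18 mH · 3.57 µF) = 15400 rad/s.
ζ = (R/2)·√(C/L) = (12.7/2)·√(3.57 µF/1.18 mH) = 0.349.
Overshoot: exp(−π·0.349/√(1−0.349²)) = 0.310, i.e. 31.0%.

%OS ≈ 31.0%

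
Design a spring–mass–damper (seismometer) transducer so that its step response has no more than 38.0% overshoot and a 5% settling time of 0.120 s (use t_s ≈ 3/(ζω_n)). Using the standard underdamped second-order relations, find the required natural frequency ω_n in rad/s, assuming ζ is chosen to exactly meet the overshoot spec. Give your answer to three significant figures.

Inverting the overshoot relation: ζ = |ln 0.380|/√(π² + ln²0.380) = 0.294.
From t_s ≈ 3/(ζω_n): ω_n = 3/(ζ·t_s) = 3/(0.294·0.120) = 84.9 rad/s.

ω_n ≈ 84.9 rad/s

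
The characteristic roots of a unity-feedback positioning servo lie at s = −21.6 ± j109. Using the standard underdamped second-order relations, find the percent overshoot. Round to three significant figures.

%OS ≈ 53.7%

The poles are at −σ ± jω_d with σ = 21.6 and ω_d = 109, so ω_n = √(σ²+ω_d²) = 111 rad/s and ζ = σ/ω_n = 0.194.
Overshoot: exp(−π·0.194/√(1−0.194²)) = 0.537, i.e. 53.7%.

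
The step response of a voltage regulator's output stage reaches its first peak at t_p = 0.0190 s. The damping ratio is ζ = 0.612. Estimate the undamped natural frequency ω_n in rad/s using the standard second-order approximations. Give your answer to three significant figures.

Peak time t_p = π/ω_d, so ω_d = π/t_p = π/0.0190 = 165 rad/s.
ω_n = ω_d/√(1−ζ²) = 165/√0.625 = 209 rad/s.

ω_n ≈ 209 rad/s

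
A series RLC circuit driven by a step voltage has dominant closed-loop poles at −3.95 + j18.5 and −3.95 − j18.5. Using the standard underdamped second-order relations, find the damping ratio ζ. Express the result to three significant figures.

ζ ≈ 0.209

The poles are at −σ ± jω_d with σ = 3.95 and ω_d = 18.5, so ω_n = √(σ²+ω_d²) = 18.9 rad/s and ζ = σ/ω_n = 0.209.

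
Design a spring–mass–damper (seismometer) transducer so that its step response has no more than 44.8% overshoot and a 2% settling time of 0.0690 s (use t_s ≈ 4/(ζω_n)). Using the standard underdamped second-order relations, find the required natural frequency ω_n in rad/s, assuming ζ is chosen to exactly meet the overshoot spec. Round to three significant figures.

ω_n ≈ 234 rad/s

From %OS = 100·exp(−πζ/√(1−ζ²)), invert to get ζ = −ln(OS)/√(π² + ln²(OS)) with OS = 0.448.
−ln 0.448 = 0.8030, so ζ = 0.8030/√(π² + 0.6447) = 0.248.
From t_s ≈ 4/(ζω_n): ω_n = 4/(ζ·t_s) = 4/(0.248·0.0690) = 234 rad/s.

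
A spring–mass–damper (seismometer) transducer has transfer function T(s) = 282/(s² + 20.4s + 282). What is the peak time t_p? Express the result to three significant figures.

Comparing the denominator to s² + 2ζω_n s + ω_n²: ω_n = √282 = 16.8 rad/s, and 2ζω_n = 20.4 so ζ = 20.4/(2·16.8) = 0.607.
ω_d = 16.8·√(1 − 0.607²) = 13.3 rad/s. Then t_p = π/ω_d = 0.235 s.

t_p ≈ 0.235 s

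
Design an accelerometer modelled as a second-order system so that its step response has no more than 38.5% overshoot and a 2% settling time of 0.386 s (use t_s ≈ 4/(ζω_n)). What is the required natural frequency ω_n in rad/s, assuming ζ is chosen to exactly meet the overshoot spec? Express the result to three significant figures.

Inverting the overshoot relation: ζ = |ln 0.385|/√(π² + ln²0.385) = 0.291.
From t_s ≈ 4/(ζω_n): ω_n = 4/(ζ·t_s) = 4/(0.291·0.386) = 35.6 rad/s.

ω_n ≈ 35.6 rad/s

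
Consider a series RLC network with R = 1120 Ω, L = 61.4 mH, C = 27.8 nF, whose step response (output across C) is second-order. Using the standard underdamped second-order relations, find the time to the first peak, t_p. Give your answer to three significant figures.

For a series RLC circuit (capacitor voltage as output), ω_n = 1/√(LC) = 1/√(61.4 mH · 27.8 nF) = 24200 rad/s.
ζ = (R/2)·√(C/L) = (1120/2)·√(27.8 nF/61.4 mH) = 0.377.
ω_d = 24200·√(1 − 0.377²) = 22400 rad/s. t_p = π/ω_d = 0.000140 s.

t_p ≈ 0.000140 s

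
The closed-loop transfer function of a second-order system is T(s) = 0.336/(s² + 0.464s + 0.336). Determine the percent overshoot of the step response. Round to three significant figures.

Comparing the denominator to s² + 2ζω_n s + ω_n²: ω_n = √0.336 = 0.580 rad/s, and 2ζω_n = 0.464 so ζ = 0.464/(2·0.580) = 0.400.
Overshoot: exp(−π·0.400/√(1−0.400²)) = 0.254, i.e. 25.4%.

%OS ≈ 25.4%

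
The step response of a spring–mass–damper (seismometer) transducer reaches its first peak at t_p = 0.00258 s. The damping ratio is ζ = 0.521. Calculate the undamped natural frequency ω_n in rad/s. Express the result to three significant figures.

Peak time t_p = π/ω_d, so ω_d = π/t_p = π/0.00258 = 1220 rad/s.
ω_n = ω_d/√(1−ζ²) = 1220/√0.729 = 1430 rad/s.

ω_n ≈ 1430 rad/s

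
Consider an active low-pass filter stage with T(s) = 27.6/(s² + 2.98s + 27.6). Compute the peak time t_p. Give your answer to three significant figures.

Comparing the denominator to s² + 2ζω_n s + ω_n²: ω_n = √27.6 = 5.25 rad/s, and 2ζω_n = 2.98 so ζ = 2.98/(2·5.25) = 0.284.
The damped frequency ω_d = ω_n√(1−ζ²) = 5.04 rad/s. Then t_p = π/ω_d = 0.624 s.

t_p ≈ 0.624 s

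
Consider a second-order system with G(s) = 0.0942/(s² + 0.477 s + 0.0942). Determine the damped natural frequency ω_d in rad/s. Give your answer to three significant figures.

ω_d ≈ 0.193 rad/s

Comparing the denominator to s² + 2ζω_n s + ω_n²: ω_n = √0.0942 = 0.307 rad/s, and 2ζω_n = 0.477 so ζ = 0.477/(2·0.307) = 0.777.
ω_d = ω_n√(1−ζ²) = 0.193 rad/s.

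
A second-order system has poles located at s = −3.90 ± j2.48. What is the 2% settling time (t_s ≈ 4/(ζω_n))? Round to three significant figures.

t_s ≈ 1.03 s

For poles at −σ ± jω_d, ζω_n = σ = 3.90, so t_s ≈ 4/σ = 1.03 s.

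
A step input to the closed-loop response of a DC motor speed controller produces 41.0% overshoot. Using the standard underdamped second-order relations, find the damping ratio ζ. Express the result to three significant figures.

From %OS = 100·exp(−πζ/√(1−ζ²)), invert to get ζ = −ln(OS)/√(π² + ln²(OS)) with OS = 0.410.
−ln 0.410 = 0.8916, so ζ = 0.8916/√(π² + 0.7949) = 0.273.

ζ ≈ 0.273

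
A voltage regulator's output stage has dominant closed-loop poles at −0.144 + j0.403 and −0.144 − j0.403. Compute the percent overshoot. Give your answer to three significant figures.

|pole| = ω_n = √(0.144² + 0.403²) = 0.428 rad/s; ζ = cos θ = σ/ω_n = 0.336.
%OS = 100 e^{−πζ/√(1−ζ²)} with ζ = 0.336 gives 32.5%.

%OS ≈ 32.5%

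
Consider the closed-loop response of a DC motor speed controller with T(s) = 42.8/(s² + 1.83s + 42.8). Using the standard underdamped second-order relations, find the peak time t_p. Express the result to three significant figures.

t_p ≈ 0.485 s

Comparing the denominator to s² + 2ζω_n s + ω_n²: ω_n = √42.8 = 6.54 rad/s, and 2ζω_n = 1.83 so ζ = 1.83/(2·6.54) = 0.140.
The damped frequency ω_d = ω_n√(1−ζ²) = 6.48 rad/s. Then t_p = π/ω_d = 0.485 s.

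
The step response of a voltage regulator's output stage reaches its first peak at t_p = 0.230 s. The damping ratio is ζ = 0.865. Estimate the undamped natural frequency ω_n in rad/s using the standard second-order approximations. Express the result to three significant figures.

ω_n ≈ 27.2 rad/s

Peak time t_p = π/ω_d, so ω_d = π/t_p = π/0.230 = 13.7 rad/s.
ω_n = ω_d/√(1−ζ²) = 13.7/√0.252 = 27.2 rad/s.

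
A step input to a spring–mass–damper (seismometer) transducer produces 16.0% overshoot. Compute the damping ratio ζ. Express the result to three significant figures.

Inverting the overshoot relation: ζ = |ln 0.160|/√(π² + ln²0.160) = 0.504.

ζ ≈ 0.504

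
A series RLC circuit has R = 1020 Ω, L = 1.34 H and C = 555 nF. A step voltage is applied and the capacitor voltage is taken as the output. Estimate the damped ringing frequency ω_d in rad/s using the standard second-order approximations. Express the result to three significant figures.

ω_d ≈ 1100 rad/s

For a series RLC circuit (capacitor voltage as output), ω_n = 1/√(LC) = 1/√(1.34 H · 555 nF) = 1160 rad/s.
ζ = (R/2)·√(C/L) = (1020/2)·√(555 nF/1.34 H) = 0.328.
ω_d = 1160·√(1 − 0.328²) = 1100 rad/s.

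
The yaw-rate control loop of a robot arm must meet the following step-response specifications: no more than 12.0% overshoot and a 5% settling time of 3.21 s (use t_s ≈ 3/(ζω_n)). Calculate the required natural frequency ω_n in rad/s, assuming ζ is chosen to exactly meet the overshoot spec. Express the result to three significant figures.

ω_n ≈ 1.67 rad/s

ζ = −ln(OS)/√(π² + (ln OS)²). With OS = 0.120, ln OS = −2.120 and ζ = 2.120/3.790 = 0.559.
Then ω_n = 3/(ζ t_s) = 3/(0.559 × 3.21) = 1.67 rad/s.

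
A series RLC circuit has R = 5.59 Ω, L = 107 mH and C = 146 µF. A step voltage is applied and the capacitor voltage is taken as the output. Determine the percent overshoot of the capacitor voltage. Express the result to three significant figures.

For a series RLC circuit (capacitor voltage as output), ω_n = 1/√(LC) = 1/√(107 mH · 146 µF) = 253 rad/s.
ζ = (R/2)·√(C/L) = (5.59/2)·√(146 µF/107 mH) = 0.103.
%OS = 100 e^{−πζ/√(1−ζ²)} with ζ = 0.103 gives 72.2%.

%OS ≈ 72.2%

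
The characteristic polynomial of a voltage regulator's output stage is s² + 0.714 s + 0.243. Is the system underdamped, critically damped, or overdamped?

underdamped

a² − 4b = 0.714² − 4·0.243 < 0 (complex roots); the system is underdamped.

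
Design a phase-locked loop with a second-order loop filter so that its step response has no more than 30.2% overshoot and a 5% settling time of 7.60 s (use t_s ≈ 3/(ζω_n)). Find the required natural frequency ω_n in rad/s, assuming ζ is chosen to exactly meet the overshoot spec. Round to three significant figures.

Inverting the overshoot relation: ζ = |ln 0.302|/√(π² + ln²0.302) = 0.356.
Then ω_n = 3/(ζ t_s) = 3/(0.356 × 7.60) = 1.11 rad/s.

ω_n ≈ 1.11 rad/s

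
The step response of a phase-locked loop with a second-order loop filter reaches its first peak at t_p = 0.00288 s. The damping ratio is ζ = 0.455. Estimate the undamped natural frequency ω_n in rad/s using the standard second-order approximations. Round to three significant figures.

Peak time t_p = π/ω_d, so ω_d = π/t_p = π/0.00288 = 1090 rad/s.
ω_n = ω_d/√(1−ζ²) = 1090/√0.793 = 1220 rad/s.

ω_n ≈ 1220 rad/s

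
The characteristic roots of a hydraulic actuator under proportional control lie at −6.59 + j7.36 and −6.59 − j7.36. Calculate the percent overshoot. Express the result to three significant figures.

|pole| = ω_n = √(6.59² + 7.36²) = 9.88 rad/s; ζ = cos θ = σ/ω_n = 0.667.
%OS = 100 e^{−πζ/√(1−ζ²)} with ζ = 0.667 gives 6.00%.

%OS ≈ 6.00%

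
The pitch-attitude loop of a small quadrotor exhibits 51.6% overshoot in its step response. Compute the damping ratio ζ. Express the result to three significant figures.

ζ ≈ 0.206

ζ = −ln(OS)/√(π² + (ln OS)²). With OS = 0.516, ln OS = −0.6616 and ζ = 0.6616/3.211 = 0.206.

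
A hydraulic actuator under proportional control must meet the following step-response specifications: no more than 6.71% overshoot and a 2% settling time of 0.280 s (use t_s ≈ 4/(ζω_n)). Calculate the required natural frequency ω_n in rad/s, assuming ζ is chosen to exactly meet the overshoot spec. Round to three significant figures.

From %OS = 100·exp(−πζ/√(1−ζ²)), invert to get ζ = −ln(OS)/√(π² + ln²(OS)) with OS = 0.0671.
−ln 0.0671 = 2.702, so ζ = 2.702/√(π² + 7.298) = 0.652.
Then ω_n = 4/(ζ t_s) = 4/(0.652 × 0.280) = 21.9 rad/s.

ω_n ≈ 21.9 rad/s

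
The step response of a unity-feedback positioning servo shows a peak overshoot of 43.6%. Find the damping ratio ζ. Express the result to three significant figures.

ζ = −ln(OS)/√(π² + (ln OS)²). With OS = 0.436, ln OS = −0.8301 and ζ = 0.8301/3.249 = 0.255.

ζ ≈ 0.255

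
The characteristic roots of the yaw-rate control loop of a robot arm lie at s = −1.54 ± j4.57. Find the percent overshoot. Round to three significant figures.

%OS ≈ 34.7%

The poles are at −σ ± jω_d with σ = 1.54 and ω_d = 4.57, so ω_n = √(σ²+ω_d²) = 4.82 rad/s and ζ = σ/ω_n = 0.319.
%OS = 100 e^{−πζ/√(1−ζ²)} with ζ = 0.319 gives 34.7%.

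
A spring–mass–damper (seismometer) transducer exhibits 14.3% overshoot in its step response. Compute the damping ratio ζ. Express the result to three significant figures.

ζ ≈ 0.526

From %OS = 100·exp(−πζ/√(1−ζ²)), invert to get ζ = −ln(OS)/√(π² + ln²(OS)) with OS = 0.143.
−ln 0.143 = 1.945, so ζ = 1.945/√(π² + 3.783) = 0.526.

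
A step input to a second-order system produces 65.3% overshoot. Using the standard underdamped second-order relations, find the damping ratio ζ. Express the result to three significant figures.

From %OS = 100·exp(−πζ/√(1−ζ²)), invert to get ζ = −ln(OS)/√(π² + ln²(OS)) with OS = 0.653.
−ln 0.653 = 0.4262, so ζ = 0.4262/√(π² + 0.1816) = 0.134.

ζ ≈ 0.134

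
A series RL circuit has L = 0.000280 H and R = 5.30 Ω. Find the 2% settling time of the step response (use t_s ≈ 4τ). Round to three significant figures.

t_s ≈ 0.000211 s

τ = L/R = 0.000280/5.30 = 0.0000528 s.
t_s ≈ 4τ = 0.000211 s.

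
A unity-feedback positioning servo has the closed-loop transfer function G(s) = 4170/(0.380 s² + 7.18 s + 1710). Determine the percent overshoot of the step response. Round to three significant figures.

%OS ≈ 64.0%

Dividing through by 0.380: denominator becomes s² + 18.89 s + 4500.
So ω_n = √4500 = 67.1 rad/s and ζ = 18.89/(2·67.1) = 0.141.
Overshoot: exp(−π·0.141/√(1−0.141²)) = 0.640, i.e. 64.0%.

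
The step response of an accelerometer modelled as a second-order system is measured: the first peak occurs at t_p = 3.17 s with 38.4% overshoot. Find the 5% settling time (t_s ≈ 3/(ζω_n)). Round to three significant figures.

The overshoot fixes ζ = −ln(OS)/√(π²+ln²(OS)) = 0.291.
From t_p = π/ω_d, ω_d = π/3.17 = 0.991 rad/s, so ω_n = ω_d/√(1−ζ²) = 1.04 rad/s.
t_s ≈ 3/(ζω_n) = 3/(0.291·1.04) = 9.94 s.

t_s ≈ 9.94 s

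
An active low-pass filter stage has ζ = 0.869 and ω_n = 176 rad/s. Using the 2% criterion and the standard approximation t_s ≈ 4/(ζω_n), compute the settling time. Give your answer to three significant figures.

t_s ≈ 4/(ζω_n) = 4/(0.869 × 176) = 0.0262 s.

t_s ≈ 0.0262 s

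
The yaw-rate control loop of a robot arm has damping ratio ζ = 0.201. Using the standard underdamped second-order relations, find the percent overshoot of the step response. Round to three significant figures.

%OS ≈ 52.5%

For an underdamped second-order system, %OS = 100·exp(−πζ/√(1−ζ²)).
πζ/√(1−ζ²) = π·0.201/√(1−0.0404) = 0.6446, so %OS = 100·e^(−0.6446) = 52.5%.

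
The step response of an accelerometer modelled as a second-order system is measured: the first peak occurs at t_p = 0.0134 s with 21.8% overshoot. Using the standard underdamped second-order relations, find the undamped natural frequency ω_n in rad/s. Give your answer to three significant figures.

The overshoot fixes ζ = −ln(OS)/√(π²+ln²(OS)) = 0.436.
t_p = π/ω_d ⇒ ω_d = 234 rad/s; then ω_n = ω_d/√(1−ζ²) = 261 rad/s.

ω_n ≈ 261 rad/s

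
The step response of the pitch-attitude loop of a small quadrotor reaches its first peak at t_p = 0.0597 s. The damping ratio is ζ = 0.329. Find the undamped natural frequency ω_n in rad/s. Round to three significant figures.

Peak time t_p = π/ω_d, so ω_d = π/t_p = π/0.0597 = 52.6 rad/s.
ω_n = ω_d/√(1−ζ²) = 52.6/√0.892 = 55.7 rad/s.

ω_n ≈ 55.7 rad/s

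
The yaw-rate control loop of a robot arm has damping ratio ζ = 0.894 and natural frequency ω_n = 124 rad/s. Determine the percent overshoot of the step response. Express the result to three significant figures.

For an underdamped second-order system, %OS = 100·exp(−πζ/√(1−ζ²)).
πζ/√(1−ζ²) = π·0.894/√(1−0.799) = 6.268, so %OS = 100·e^(−6.268) = 0.190%.

%OS ≈ 0.190%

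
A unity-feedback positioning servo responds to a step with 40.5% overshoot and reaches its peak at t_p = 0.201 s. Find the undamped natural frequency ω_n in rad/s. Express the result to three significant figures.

The overshoot fixes ζ = −ln(OS)/√(π²+ln²(OS)) = 0.276.
t_p = π/ω_d ⇒ ω_d = 15.6 rad/s; then ω_n = ω_d/√(1−ζ²) = 16.3 rad/s.

ω_n ≈ 16.3 rad/s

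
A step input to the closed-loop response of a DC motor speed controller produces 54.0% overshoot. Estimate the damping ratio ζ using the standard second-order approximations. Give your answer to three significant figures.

ζ ≈ 0.192

Inverting the overshoot relation: ζ = |ln 0.540|/√(π² + ln²0.540) = 0.192.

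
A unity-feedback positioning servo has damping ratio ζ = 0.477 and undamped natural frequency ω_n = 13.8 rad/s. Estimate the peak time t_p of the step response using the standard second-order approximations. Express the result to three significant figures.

The damped frequency is ω_d = ω_n√(1−ζ²) = 13.8·√(1−0.228) = 12.1 rad/s.
Peak time t_p = π/ω_d = π/12.1 = 0.259 s.

t_p ≈ 0.259 s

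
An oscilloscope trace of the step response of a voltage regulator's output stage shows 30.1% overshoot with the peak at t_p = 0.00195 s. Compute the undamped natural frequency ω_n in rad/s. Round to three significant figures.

From the overshoot, ζ = −ln(OS)/√(π²+ln²(OS)) = 0.357.
From t_p = π/ω_d, ω_d = π/0.00195 = 1610 rad/s, so ω_n = ω_d/√(1−ζ²) = 1720 rad/s.

ω_n ≈ 1720 rad/s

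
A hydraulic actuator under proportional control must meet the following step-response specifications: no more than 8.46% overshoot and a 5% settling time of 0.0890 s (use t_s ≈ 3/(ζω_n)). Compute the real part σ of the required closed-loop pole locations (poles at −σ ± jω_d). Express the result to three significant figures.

The settling-time spec alone fixes σ = ζω_n = 3/t_s = 3/0.0890 = 33.7.
(Overshoot then fixes ζ = 0.618 and hence ω_d = σ·√(1−ζ²)/ζ = 42.9 rad/s.)

σ ≈ 33.7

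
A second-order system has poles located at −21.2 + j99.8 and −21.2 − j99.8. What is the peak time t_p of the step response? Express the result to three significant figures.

t_p ≈ 0.0315 s

t_p = π/ω_d with ω_d = 99.8 (the imaginary part), so t_p = 0.0315 s.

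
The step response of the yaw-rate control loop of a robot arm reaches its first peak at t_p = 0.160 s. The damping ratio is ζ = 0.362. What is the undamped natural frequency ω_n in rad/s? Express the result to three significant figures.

Peak time t_p = π/ω_d, so ω_d = π/t_p = π/0.160 = 19.6 rad/s.
ω_n = ω_d/√(1−ζ²) = 19.6/√0.869 = 21.1 rad/s.

ω_n ≈ 21.1 rad/s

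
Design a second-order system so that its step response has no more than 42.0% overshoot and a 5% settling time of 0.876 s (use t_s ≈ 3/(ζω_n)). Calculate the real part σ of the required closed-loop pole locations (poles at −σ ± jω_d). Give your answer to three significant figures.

σ ≈ 3.42

The settling-time spec alone fixes σ = ζω_n = 3/t_s = 3/0.876 = 3.42.
(Overshoot then fixes ζ = 0.266 and hence ω_d = σ·√(1−ζ²)/ζ = 12.4 rad/s.)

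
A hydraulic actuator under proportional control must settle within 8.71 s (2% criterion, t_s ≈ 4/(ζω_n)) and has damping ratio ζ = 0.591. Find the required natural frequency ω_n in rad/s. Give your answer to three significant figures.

ω_n ≈ 0.777 rad/s

Rearranging t_s ≈ 4/(ζω_n) gives ω_n = 4/(ζ·t_s) = 4/(0.591 × 8.71) = 0.777 rad/s.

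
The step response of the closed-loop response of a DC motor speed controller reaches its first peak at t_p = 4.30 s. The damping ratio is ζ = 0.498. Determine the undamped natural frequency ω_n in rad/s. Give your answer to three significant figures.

ω_n ≈ 0.843 rad/s

Peak time t_p = π/ω_d, so ω_d = π/t_p = π/4.30 = 0.731 rad/s.
ω_n = ω_d/√(1−ζ²) = 0.731/√0.752 = 0.843 rad/s.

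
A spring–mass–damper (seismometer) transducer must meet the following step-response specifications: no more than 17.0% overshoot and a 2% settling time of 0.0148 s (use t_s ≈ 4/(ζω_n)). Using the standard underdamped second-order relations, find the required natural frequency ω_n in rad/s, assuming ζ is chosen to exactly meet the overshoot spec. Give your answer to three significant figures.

ω_n ≈ 550 rad/s

From %OS = 100·exp(−πζ/√(1−ζ²)), invert to get ζ = −ln(OS)/√(π² + ln²(OS)) with OS = 0.170.
−ln 0.170 = 1.772, so ζ = 1.772/√(π² + 3.140) = 0.491.
From t_s ≈ 4/(ζω_n): ω_n = 4/(ζ·t_s) = 4/(0.491·0.0148) = 550 rad/s.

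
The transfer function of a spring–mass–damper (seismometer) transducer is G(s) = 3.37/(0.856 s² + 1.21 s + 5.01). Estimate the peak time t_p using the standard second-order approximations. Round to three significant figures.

t_p ≈ 1.36 s

Dividing through by 0.856: denominator becomes s² + 1.414 s + 5.853.
So ω_n = √5.853 = 2.42 rad/s and ζ = 1.414/(2·2.42) = 0.292.
ω_d = 2.42·√(1 − 0.292²) = 2.31 rad/s. t_p = π/ω_d = 1.36 s.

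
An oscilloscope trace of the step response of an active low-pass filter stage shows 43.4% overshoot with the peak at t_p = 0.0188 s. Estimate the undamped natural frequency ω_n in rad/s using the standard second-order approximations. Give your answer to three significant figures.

ω_n ≈ 173 rad/s

ζ from %OS: ζ = |ln 0.434|/√(π²+ln²0.434) = 0.257.
t_p = π/ω_d ⇒ ω_d = 167 rad/s; then ω_n = ω_d/√(1−ζ²) = 173 rad/s.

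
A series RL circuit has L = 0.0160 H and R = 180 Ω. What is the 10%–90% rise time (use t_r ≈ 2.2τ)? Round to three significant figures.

τ = L/R = 0.0160/180 = 0.0000889 s.
t_r ≈ 2.2τ = 0.000196 s.

t_r ≈ 0.000196 s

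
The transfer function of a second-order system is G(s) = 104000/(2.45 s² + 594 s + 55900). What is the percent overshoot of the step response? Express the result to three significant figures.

Dividing through by 2.45: denominator becomes s² + 242.4 s + 22820.
So ω_n = √22820 = 151 rad/s and ζ = 242.4/(2·151) = 0.803.
%OS = 100 e^{−πζ/√(1−ζ²)} with ζ = 0.803 gives 1.46%.

%OS ≈ 1.46%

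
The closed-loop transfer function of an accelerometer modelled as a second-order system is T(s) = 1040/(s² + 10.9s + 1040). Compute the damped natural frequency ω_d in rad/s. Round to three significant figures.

ω_d ≈ 31.8 rad/s

ω_n = √1040 = 32.2 rad/s; ζ = 10.9/(2·32.2) = 0.169.
ω_d = 32.2·√(1 − 0.169²) = 31.8 rad/s.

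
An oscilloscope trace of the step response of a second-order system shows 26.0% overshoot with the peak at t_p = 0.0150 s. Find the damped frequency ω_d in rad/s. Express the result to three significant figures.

t_p = π/ω_d, so ω_d = π/0.0150 = 209 rad/s.

ω_d ≈ 209 rad/s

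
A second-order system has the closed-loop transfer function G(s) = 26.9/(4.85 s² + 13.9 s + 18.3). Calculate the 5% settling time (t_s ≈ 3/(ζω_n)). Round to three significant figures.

Dividing through by 4.85: denominator becomes s² + 2.866 s + 3.773.
So ω_n = √3.773 = 1.94 rad/s and ζ = 2.866/(2·1.94) = 0.738.
t_s ≈ 3/(ζω_n) = 2.09 s.

t_s ≈ 2.09 s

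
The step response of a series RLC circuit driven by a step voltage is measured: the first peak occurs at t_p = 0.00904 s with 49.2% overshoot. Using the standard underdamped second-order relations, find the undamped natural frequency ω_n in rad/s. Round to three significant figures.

ω_n ≈ 356 rad/s

ζ from %OS: ζ = |ln 0.492|/√(π²+ln²0.492) = 0.220.
From t_p = π/ω_d, ω_d = π/0.00904 = 348 rad/s, so ω_n = ω_d/√(1−ζ²) = 356 rad/s.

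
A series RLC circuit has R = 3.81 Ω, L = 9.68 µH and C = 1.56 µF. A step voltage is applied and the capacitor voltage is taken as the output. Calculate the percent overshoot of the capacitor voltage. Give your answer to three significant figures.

%OS ≈ 2.40%

For a series RLC circuit (capacitor voltage as output), ω_n = 1/√(LC) = 1/√(9.68 µH · 1.56 µF) = 257000 rad/s.
ζ = (R/2)·√(C/L) = (3.81/2)·√(1.56 µF/9.68 µH) = 0.765.
%OS = 100 e^{−πζ/√(1−ζ²)} with ζ = 0.765 gives 2.40%.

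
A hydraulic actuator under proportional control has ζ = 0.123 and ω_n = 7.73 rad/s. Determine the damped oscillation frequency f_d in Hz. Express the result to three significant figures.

ω_d = ω_n√(1−ζ²) = 7.73·√0.985 = 7.67 rad/s.
f_d = ω_d/(2π) = 1.22 Hz.

f_d ≈ 1.22 Hz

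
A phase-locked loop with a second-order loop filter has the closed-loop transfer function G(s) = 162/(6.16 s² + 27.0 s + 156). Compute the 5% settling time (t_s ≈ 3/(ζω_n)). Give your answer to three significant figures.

Dividing through by 6.16: denominator becomes s² + 4.383 s + 25.32.
So ω_n = √25.32 = 5.03 rad/s and ζ = 4.383/(2·5.03) = 0.435.
t_s ≈ 3/(ζω_n) = 1.37 s.

t_s ≈ 1.37 s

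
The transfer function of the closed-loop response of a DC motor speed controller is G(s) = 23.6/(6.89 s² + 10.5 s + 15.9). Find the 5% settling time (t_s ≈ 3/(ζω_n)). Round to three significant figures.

Dividing through by 6.89: denominator becomes s² + 1.524 s + 2.308.
So ω_n = √2.308 = 1.52 rad/s and ζ = 1.524/(2·1.52) = 0.502.
t_s ≈ 3/(ζω_n) = 3.94 s.

t_s ≈ 3.94 s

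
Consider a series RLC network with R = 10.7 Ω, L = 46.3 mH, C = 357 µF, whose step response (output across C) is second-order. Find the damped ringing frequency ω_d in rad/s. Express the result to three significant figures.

For a series RLC circuit (capacitor voltage as output), ω_n = 1/√(LC) = 1/√(46.3 mH · 357 µF) = 246 rad/s.
ζ = (R/2)·√(C/L) = (10.7/2)·√(357 µF/46.3 mH) = 0.470.
ω_d = ω_n√(1−ζ²) = 217 rad/s.

ω_d ≈ 217 rad/s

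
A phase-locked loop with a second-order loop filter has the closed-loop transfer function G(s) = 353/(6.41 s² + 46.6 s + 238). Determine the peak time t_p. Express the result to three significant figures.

Dividing through by 6.41: denominator becomes s² + 7.270 s + 37.13.
So ω_n = √37.13 = 6.09 rad/s and ζ = 7.270/(2·6.09) = 0.597.
ω_d = ω_n√(1−ζ²) = 4.89 rad/s. t_p = π/ω_d = 0.642 s.

t_p ≈ 0.642 s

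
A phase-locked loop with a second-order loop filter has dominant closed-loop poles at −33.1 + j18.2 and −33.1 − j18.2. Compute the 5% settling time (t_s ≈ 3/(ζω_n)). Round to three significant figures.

For poles at −σ ± jω_d, ζω_n = σ = 33.1, so t_s ≈ 3/σ = 0.0906 s.

t_s ≈ 0.0906 s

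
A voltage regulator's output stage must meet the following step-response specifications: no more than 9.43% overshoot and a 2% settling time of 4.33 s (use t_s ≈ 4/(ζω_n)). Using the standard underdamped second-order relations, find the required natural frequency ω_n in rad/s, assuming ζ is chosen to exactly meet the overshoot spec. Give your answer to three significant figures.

From %OS = 100·exp(−πζ/√(1−ζ²)), invert to get ζ = −ln(OS)/√(π² + ln²(OS)) with OS = 0.0943.
−ln 0.0943 = 2.361, so ζ = 2.361/√(π² + 5.576) = 0.601.
Then ω_n = 4/(ζ t_s) = 4/(0.601 × 4.33) = 1.54 rad/s.

ω_n ≈ 1.54 rad/s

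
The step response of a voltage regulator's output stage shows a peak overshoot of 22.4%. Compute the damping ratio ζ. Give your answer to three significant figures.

ζ ≈ 0.430

Inverting the overshoot relation: ζ = |ln 0.224|/√(π² + ln²0.224) = 0.430.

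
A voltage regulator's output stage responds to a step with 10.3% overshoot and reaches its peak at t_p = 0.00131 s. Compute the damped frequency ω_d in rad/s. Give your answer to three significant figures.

ω_d ≈ 2400 rad/s

t_p = π/ω_d, so ω_d = π/0.00131 = 2400 rad/s.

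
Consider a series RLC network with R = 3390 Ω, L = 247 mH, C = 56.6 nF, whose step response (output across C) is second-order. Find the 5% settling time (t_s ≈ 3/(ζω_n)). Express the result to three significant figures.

For a series RLC circuit (capacitor voltage as output), ω_n = 1/√(LC) = 1/√(247 mH · 56.6 nF) = 8460 rad/s.
ζ = (R/2)·√(C/L) = (3390/2)·√(56.6 nF/247 mH) = 0.811.
t_s ≈ 3/(ζω_n) = 0.000437 s.

t_s ≈ 0.000437 s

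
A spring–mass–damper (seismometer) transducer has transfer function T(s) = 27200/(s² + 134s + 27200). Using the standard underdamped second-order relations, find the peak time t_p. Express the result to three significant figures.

t_p ≈ 0.0208 s

Comparing the denominator to s² + 2ζω_n s + ω_n²: ω_n = √27200 = 165 rad/s, and 2ζω_n = 134 so ζ = 134/(2·165) = 0.406.
ω_d = 165·√(1 − 0.406²) = 151 rad/s. Then t_p = π/ω_d = 0.0208 s.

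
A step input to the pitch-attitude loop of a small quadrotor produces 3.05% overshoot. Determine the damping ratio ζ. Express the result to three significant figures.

ζ = −ln(OS)/√(π² + (ln OS)²). With OS = 0.0305, ln OS = −3.490 and ζ = 3.490/4.696 = 0.743.

ζ ≈ 0.743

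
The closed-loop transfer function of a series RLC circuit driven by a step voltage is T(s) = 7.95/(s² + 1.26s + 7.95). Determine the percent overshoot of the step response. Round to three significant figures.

%OS ≈ 48.7%

Comparing the denominator to s² + 2ζω_n s + ω_n²: ω_n = √7.95 = 2.82 rad/s, and 2ζω_n = 1.26 so ζ = 1.26/(2·2.82) = 0.223.
%OS = 100 e^{−πζ/√(1−ζ²)} with ζ = 0.223 gives 48.7%.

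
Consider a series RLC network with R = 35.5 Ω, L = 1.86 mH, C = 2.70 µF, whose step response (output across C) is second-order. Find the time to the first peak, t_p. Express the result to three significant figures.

t_p ≈ 0.000302 s

For a series RLC circuit (capacitor voltage as output), ω_n = 1/√(LC) = 1/√(1.86 mH · 2.70 µF) = 14100 rad/s.
ζ = (R/2)·√(C/L) = (35.5/2)·√(2.70 µF/1.86 mH) = 0.676.
ω_d = 14100·√(1 − 0.676²) = 10400 rad/s. t_p = π/ω_d = 0.000302 s.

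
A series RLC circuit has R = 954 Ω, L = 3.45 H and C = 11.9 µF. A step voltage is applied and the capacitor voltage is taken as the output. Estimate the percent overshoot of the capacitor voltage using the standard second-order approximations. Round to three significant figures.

For a series RLC circuit (capacitor voltage as output), ω_n = 1/√(LC) = 1/√(3.45 H · 11.9 µF) = 156 rad/s.
ζ = (R/2)·√(C/L) = (954/2)·√(11.9 µF/3.45 H) = 0.886.
%OS = 100 e^{−πζ/√(1−ζ²)} with ζ = 0.886 gives 0.248%.

%OS ≈ 0.248%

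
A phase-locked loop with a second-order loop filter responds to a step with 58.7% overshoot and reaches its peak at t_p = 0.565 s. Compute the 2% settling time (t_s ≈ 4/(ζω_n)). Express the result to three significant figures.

t_s ≈ 4.24 s

ζ from %OS: ζ = |ln 0.587|/√(π²+ln²0.587) = 0.167.
t_p = π/ω_d ⇒ ω_d = 5.56 rad/s; then ω_n = ω_d/√(1−ζ²) = 5.64 rad/s.
t_s ≈ 4/(ζω_n) = 4/(0.167·5.64) = 4.24 s.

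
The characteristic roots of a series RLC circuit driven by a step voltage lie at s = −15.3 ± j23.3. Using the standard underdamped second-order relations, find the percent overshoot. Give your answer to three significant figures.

The poles are at −σ ± jω_d with σ = 15.3 and ω_d = 23.3, so ω_n = √(σ²+ω_d²) = 27.9 rad/s and ζ = σ/ω_n = 0.549.
%OS = 100 e^{−πζ/√(1−ζ²)} with ζ = 0.549 gives 12.7%.

%OS ≈ 12.7%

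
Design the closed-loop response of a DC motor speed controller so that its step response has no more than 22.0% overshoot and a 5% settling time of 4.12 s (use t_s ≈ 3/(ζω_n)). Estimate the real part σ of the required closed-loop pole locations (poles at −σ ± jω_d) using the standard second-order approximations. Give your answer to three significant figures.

σ ≈ 0.728

The settling-time spec alone fixes σ = ζω_n = 3/t_s = 3/4.12 = 0.728.
(Overshoot then fixes ζ = 0.434 and hence ω_d = σ·√(1−ζ²)/ζ = 1.51 rad/s.)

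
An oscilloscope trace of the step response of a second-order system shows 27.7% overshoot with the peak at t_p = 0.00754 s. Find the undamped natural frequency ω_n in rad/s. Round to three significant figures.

ω_n ≈ 450 rad/s

The overshoot fixes ζ = −ln(OS)/√(π²+ln²(OS)) = 0.378.
t_p = π/ω_d ⇒ ω_d = 417 rad/s; then ω_n = ω_d/√(1−ζ²) = 450 rad/s.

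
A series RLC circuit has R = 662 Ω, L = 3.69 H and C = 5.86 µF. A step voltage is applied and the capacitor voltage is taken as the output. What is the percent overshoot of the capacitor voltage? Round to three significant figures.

For a series RLC circuit (capacitor voltage as output), ω_n = 1/√(LC) = 1/√(3.69 H · 5.86 µF) = 215 rad/s.
ζ = (R/2)·√(C/L) = (662/2)·√(5.86 µF/3.69 H) = 0.417.
%OS = 100·exp(−πζ/√(1−ζ²)) = 23.6%.

%OS ≈ 23.6%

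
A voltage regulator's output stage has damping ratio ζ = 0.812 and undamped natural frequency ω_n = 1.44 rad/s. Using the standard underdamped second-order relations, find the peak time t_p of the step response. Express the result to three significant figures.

t_p ≈ 3.74 s

The damped frequency is ω_d = ω_n√(1−ζ²) = 1.44·√(1−0.659) = 0.840 rad/s.
Peak time t_p = π/ω_d = π/0.840 = 3.74 s.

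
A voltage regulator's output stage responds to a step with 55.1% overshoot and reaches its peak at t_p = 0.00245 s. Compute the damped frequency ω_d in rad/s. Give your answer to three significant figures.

t_p = π/ω_d, so ω_d = π/0.00245 = 1280 rad/s.

ω_d ≈ 1280 rad/s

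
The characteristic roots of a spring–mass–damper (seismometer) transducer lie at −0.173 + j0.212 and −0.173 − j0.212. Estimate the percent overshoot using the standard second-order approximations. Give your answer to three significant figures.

%OS ≈ 7.70%

With σ = 0.173, ω_d = 0.212: ω_n = √(σ²+ω_d²) = 0.274 rad/s, ζ = σ/ω_n = 0.632.
%OS = 100 e^{−πζ/√(1−ζ²)} with ζ = 0.632 gives 7.70%.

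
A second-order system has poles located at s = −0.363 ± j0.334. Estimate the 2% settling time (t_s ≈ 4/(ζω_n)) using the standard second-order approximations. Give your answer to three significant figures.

t_s ≈ 11.0 s

For poles at −σ ± jω_d, ζω_n = σ = 0.363, so t_s ≈ 4/σ = 11.0 s.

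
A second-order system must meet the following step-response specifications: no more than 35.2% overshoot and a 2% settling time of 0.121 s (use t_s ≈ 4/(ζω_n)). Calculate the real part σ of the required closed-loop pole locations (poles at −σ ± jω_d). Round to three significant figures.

The settling-time spec alone fixes σ = ζω_n = 4/t_s = 4/0.121 = 33.1.
(Overshoot then fixes ζ = 0.315 and hence ω_d = σ·√(1−ζ²)/ζ = 99.5 rad/s.)

σ ≈ 33.1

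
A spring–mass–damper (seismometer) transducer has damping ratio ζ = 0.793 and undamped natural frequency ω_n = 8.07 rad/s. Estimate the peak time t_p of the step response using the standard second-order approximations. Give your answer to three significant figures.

The damped frequency is ω_d = ω_n√(1−ζ²) = 8.07·√(1−0.629) = 4.92 rad/s.
Peak time t_p = π/ω_d = π/4.92 = 0.639 s.

t_p ≈ 0.639 s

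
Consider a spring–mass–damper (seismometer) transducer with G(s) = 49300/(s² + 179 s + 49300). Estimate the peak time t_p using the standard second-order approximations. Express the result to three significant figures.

t_p ≈ 0.0155 s

Comparing the denominator to s² + 2ζω_n s + ω_n²: ω_n = √49300 = 222 rad/s, and 2ζω_n = 179 so ζ = 179/(2·222) = 0.403.
The damped frequency ω_d = ω_n√(1−ζ²) = 203 rad/s. Then t_p = π/ω_d = 0.0155 s.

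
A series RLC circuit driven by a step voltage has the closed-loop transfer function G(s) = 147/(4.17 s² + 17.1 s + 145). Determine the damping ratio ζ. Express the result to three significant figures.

Dividing through by 4.17: denominator becomes s² + 4.101 s + 34.77.
So ω_n = √34.77 = 5.90 rad/s and ζ = 4.101/(2·5.90) = 0.348.

ζ ≈ 0.348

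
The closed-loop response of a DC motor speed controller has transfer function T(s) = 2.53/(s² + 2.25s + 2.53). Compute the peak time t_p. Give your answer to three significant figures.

Comparing the denominator to s² + 2ζω_n s + ω_n²: ω_n = √2.53 = 1.59 rad/s, and 2ζω_n = 2.25 so ζ = 2.25/(2·1.59) = 0.707.
The damped frequency ω_d = ω_n√(1−ζ²) = 1.12 rad/s. Then t_p = π/ω_d = 2.79 s.

t_p ≈ 2.79 s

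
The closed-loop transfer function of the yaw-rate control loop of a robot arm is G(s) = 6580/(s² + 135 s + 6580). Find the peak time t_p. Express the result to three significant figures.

t_p ≈ 0.0698 s

Matching coefficients with s² + 2ζω_n s + ω_n² gives ω_n² = 6580 ⇒ ω_n = 81.1 rad/s, and ζ = 135/(2ω_n) = 0.832.
ω_d = 81.1·√(1 − 0.832²) = 45.0 rad/s. Then t_p = π/ω_d = 0.0698 s.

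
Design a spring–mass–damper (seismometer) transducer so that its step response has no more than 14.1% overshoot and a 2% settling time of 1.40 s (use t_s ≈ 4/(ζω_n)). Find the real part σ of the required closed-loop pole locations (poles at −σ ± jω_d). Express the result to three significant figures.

σ ≈ 2.86

The settling-time spec alone fixes σ = ζω_n = 4/t_s = 4/1.40 = 2.86.
(Overshoot then fixes ζ = 0.529 and hence ω_d = σ·√(1−ζ²)/ζ = 4.58 rad/s.)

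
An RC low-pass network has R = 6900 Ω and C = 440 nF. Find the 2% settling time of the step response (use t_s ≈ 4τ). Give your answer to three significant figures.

t_s ≈ 0.0121 s

τ = RC = 6900 × 440 nF = 0.00304 s.
t_s ≈ 4τ = 0.0121 s.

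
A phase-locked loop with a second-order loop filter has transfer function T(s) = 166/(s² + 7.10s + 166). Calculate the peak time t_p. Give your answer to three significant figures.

t_p ≈ 0.254 s

Comparing the denominator to s² + 2ζω_n s + ω_n²: ω_n = √166 = 12.9 rad/s, and 2ζω_n = 7.10 so ζ = 7.10/(2·12.9) = 0.276.
The damped frequency ω_d = ω_n√(1−ζ²) = 12.4 rad/s. Then t_p = π/ω_d = 0.254 s.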